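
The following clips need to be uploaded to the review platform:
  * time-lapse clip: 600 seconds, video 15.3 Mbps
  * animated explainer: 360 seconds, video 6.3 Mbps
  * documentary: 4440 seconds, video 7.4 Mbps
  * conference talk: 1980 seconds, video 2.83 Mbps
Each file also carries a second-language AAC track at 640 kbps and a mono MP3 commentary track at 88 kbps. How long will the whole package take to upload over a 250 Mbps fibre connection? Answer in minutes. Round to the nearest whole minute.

Audio total: 640 + 88 = 728 kbps = 0.728 Mbps.
time-lapse clip: 16.028 Mbps × 600 s = 9616.8 Mb
animated explainer: 7.028 Mbps × 360 s = 2530.1 Mb
documentary: 8.128 Mbps × 4440 s = 36088.3 Mb
conference talk: 3.558 Mbps × 1980 s = 7044.8 Mb
Total: 55280.0 Mb = 6910.0 MB.
At 250 Mbps: 55280.0 / 250 = 221 s ≈ 3.69 minutes.

4 minutes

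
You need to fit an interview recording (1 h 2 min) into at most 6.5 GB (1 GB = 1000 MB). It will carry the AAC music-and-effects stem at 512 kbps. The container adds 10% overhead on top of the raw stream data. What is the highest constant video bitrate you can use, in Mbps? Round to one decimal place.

12.2 Mbps

Budget: 6.5 GB = 52000.0 Mb.
Stream payload after overhead: 52000.0 / 1.10 = 47272.7 Mb.
1 h 2 min = 62 min = 3720 s
Total bitrate budget: 47272.7 Mb / 3720 s = 12.708 Mbps.
Audio: 512 kbps = 0.512 Mbps.
Video: 12.708 − 0.512 = 12.196 Mbps.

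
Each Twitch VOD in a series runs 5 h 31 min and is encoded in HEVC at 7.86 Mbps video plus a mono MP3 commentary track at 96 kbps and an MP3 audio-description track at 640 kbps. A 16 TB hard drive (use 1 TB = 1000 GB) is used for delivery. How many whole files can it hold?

5 h 31 min = 331 min = 19860 s
Audio total: 96 + 640 = 736 kbps = 0.736 Mbps.
Total bitrate: 8.596 Mbps.
Per item: 8.596 Mbps × 19860 s = 170,717 Mb = 21,340 MB.
Capacity: 16 TB = 128,000,000 Mb; 749.78 items → 749 complete.

749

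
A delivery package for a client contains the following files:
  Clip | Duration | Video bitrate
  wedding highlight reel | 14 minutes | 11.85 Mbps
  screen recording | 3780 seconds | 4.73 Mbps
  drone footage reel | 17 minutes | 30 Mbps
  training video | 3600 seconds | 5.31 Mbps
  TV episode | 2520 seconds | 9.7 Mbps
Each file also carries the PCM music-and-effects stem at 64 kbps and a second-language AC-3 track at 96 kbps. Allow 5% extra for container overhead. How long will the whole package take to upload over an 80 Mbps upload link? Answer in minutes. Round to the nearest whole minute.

23 minutes

Audio total: 64 + 96 = 160 kbps = 0.160 Mbps.
wedding highlight reel: 12.010 Mbps × 840 s × 1.05 = 10592.8 Mb
screen recording: 4.890 Mbps × 3780 s × 1.05 = 19408.4 Mb
drone footage reel: 30.160 Mbps × 1020 s × 1.05 = 32301.4 Mb
training video: 5.470 Mbps × 3600 s × 1.05 = 20676.6 Mb
TV episode: 9.860 Mbps × 2520 s × 1.05 = 26089.6 Mb
Total: 109068.8 Mb = 13633.6 MB.
At 80 Mbps: 109068.8 / 80 = 1363 s ≈ 22.7 minutes.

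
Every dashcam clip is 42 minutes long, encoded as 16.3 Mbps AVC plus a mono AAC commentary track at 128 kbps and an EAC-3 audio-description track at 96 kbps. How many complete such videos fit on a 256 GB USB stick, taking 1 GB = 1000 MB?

49

42 min = 2520 s
Audio total: 128 + 96 = 224 kbps = 0.224 Mbps.
Total bitrate: 16.524 Mbps.
Per item: 16.524 Mbps × 2520 s = 41,640 Mb = 5,205 MB.
Capacity: 256 GB = 2,048,000 Mb; 49.18 items → 49 complete.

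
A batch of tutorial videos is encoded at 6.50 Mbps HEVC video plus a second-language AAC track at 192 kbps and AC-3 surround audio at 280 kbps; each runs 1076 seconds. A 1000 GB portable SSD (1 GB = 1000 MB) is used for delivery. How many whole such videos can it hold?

1066

Audio total: 192 + 280 = 472 kbps = 0.472 Mbps.
Total bitrate: 6.972 Mbps.
Per item: 6.972 Mbps × 1076 s = 7,502 Mb = 937.7 MB.
Capacity: 1000 GB = 8,000,000 Mb; 1066.40 items → 1066 complete.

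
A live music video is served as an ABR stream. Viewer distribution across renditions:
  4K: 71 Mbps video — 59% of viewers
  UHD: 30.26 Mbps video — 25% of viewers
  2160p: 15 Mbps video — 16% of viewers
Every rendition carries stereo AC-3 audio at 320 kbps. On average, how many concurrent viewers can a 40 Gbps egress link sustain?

766

Audio: 320 kbps = 0.320 Mbps.
Average per-viewer bitrate: 0.59×71.320 + 0.25×30.580 + 0.16×15.320 = 52.175 Mbps.
40 Gbps = 40,000 Mbps; 40,000 / 52.175 = 766.65 → 766.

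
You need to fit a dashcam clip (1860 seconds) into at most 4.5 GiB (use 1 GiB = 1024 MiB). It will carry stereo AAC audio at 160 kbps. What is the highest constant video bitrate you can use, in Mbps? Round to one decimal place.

Budget: 4.5 GiB = 38654.7 Mb.
Total bitrate budget: 38654.7 Mb / 1860 s = 20.782 Mbps.
Audio: 160 kbps = 0.160 Mbps.
Video: 20.782 − 0.160 = 20.622 Mbps.

20.6 Mbps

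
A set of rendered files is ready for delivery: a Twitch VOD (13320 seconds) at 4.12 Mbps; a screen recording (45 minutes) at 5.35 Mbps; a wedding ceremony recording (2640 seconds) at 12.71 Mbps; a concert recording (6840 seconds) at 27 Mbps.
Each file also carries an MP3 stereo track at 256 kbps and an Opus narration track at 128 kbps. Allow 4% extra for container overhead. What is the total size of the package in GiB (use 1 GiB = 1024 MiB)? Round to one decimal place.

36.0 GiB

Audio total: 256 + 128 = 384 kbps = 0.384 Mbps.
Twitch VOD: 4.504 Mbps × 13320 s × 1.04 = 62393.0 Mb
screen recording: 5.734 Mbps × 2700 s × 1.04 = 16101.1 Mb
wedding ceremony recording: 13.094 Mbps × 2640 s × 1.04 = 35950.9 Mb
concert recording: 27.384 Mbps × 6840 s × 1.04 = 194798.8 Mb
Total: 309243.8 Mb = 38655.5 MB.
= 36.00 GiB.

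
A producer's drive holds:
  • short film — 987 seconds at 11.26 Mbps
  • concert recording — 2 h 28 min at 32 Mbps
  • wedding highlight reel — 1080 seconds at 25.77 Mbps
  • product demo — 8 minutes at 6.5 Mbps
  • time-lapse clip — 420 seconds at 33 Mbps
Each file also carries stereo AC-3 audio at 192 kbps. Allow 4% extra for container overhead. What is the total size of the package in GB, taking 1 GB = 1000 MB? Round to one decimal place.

Audio: 192 kbps = 0.192 Mbps.
short film: 11.452 Mbps × 987 s × 1.04 = 11755.2 Mb
concert recording: 32.192 Mbps × 8880 s × 1.04 = 297299.6 Mb
wedding highlight reel: 25.962 Mbps × 1080 s × 1.04 = 29160.5 Mb
product demo: 6.692 Mbps × 480 s × 1.04 = 3340.6 Mb
time-lapse clip: 33.192 Mbps × 420 s × 1.04 = 14498.3 Mb
Total: 356054.2 Mb = 44506.8 MB.
= 44.51 GB.

44.5 GB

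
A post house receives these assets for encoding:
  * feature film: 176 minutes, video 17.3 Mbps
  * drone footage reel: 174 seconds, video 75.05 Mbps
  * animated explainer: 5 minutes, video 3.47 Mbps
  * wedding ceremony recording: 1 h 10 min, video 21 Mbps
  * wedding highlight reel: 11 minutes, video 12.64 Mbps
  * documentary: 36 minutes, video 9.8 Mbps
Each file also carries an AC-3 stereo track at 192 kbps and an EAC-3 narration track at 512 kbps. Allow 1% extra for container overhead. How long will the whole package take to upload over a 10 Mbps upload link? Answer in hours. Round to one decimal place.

Audio total: 192 + 512 = 704 kbps = 0.704 Mbps.
feature film: 18.004 Mbps × 10560 s × 1.01 = 192023.5 Mb
drone footage reel: 75.754 Mbps × 174 s × 1.01 = 13313.0 Mb
animated explainer: 4.174 Mbps × 300 s × 1.01 = 1264.7 Mb
wedding ceremony recording: 21.704 Mbps × 4200 s × 1.01 = 92068.4 Mb
wedding highlight reel: 13.344 Mbps × 660 s × 1.01 = 8895.1 Mb
documentary: 10.504 Mbps × 2160 s × 1.01 = 22915.5 Mb
Total: 330480.2 Mb = 41310.0 MB.
At 10 Mbps: 330480.2 / 10 = 33048 s ≈ 9.18 hours.

9.2 hours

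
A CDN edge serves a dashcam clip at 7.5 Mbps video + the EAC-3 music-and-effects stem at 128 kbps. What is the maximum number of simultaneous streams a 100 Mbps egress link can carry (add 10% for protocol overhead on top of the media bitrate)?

Audio: 128 kbps = 0.128 Mbps.
Per-viewer media rate: 7.628 Mbps.
On the wire with 10% overhead: 8.391 Mbps.
100 Mbps = 100.0 Mbps; 100.0 / 8.391 = 11.92 → 11 viewers.

11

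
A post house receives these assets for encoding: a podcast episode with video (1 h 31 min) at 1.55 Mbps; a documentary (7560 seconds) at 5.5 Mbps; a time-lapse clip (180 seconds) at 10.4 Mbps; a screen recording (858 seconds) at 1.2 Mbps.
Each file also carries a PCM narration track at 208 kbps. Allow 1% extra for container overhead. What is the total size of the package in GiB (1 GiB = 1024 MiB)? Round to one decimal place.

Audio: 208 kbps = 0.208 Mbps.
podcast episode with video: 1.758 Mbps × 5460 s × 1.01 = 9694.7 Mb
documentary: 5.708 Mbps × 7560 s × 1.01 = 43584.0 Mb
time-lapse clip: 10.608 Mbps × 180 s × 1.01 = 1928.5 Mb
screen recording: 1.408 Mbps × 858 s × 1.01 = 1220.1 Mb
Total: 56427.4 Mb = 7053.4 MB.
= 6.569 GiB.

6.6 GiB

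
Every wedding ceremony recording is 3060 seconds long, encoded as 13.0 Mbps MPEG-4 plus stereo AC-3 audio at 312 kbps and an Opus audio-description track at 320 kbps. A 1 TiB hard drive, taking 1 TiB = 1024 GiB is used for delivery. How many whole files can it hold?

Audio total: 312 + 320 = 632 kbps = 0.632 Mbps.
Total bitrate: 13.632 Mbps.
Per item: 13.632 Mbps × 3060 s = 41,714 Mb = 5,214 MB.
Capacity: 1 TiB = 8,796,093 Mb; 210.87 items → 210 complete.

210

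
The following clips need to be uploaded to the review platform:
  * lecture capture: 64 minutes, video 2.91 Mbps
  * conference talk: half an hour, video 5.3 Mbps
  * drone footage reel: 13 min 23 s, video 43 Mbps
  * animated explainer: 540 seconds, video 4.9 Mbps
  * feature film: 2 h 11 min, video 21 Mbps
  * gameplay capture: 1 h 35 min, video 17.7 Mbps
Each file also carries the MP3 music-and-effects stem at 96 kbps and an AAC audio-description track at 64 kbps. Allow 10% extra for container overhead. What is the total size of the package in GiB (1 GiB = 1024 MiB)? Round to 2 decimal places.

41.89 GiB

Audio total: 96 + 64 = 160 kbps = 0.160 Mbps.
lecture capture: 3.070 Mbps × 3840 s × 1.10 = 12967.7 Mb
conference talk: 5.460 Mbps × 1800 s × 1.10 = 10810.8 Mb
drone footage reel: 43.160 Mbps × 803 s × 1.10 = 38123.2 Mb
animated explainer: 5.060 Mbps × 540 s × 1.10 = 3005.6 Mb
feature film: 21.160 Mbps × 7860 s × 1.10 = 182949.4 Mb
gameplay capture: 17.860 Mbps × 5700 s × 1.10 = 111982.2 Mb
Total: 359838.9 Mb = 44979.9 MB.
= 41.89 GiB.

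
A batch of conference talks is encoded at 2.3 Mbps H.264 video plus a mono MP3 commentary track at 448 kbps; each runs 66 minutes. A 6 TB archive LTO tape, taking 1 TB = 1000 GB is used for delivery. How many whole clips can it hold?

4410

66 min = 3960 s
Audio: 448 kbps = 0.448 Mbps.
Total bitrate: 2.748 Mbps.
Per item: 2.748 Mbps × 3960 s = 10,882 Mb = 1,360 MB.
Capacity: 6 TB = 48,000,000 Mb; 4410.92 items → 4410 complete.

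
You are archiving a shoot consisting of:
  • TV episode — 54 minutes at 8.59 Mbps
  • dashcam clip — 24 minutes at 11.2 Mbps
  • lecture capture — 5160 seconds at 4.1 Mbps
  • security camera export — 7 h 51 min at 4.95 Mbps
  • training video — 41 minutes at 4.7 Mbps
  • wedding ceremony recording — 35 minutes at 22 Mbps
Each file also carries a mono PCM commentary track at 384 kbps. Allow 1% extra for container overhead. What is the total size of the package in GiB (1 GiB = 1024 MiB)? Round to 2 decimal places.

Audio: 384 kbps = 0.384 Mbps.
TV episode: 8.974 Mbps × 3240 s × 1.01 = 29366.5 Mb
dashcam clip: 11.584 Mbps × 1440 s × 1.01 = 16847.8 Mb
lecture capture: 4.484 Mbps × 5160 s × 1.01 = 23368.8 Mb
security camera export: 5.334 Mbps × 28260 s × 1.01 = 152246.2 Mb
training video: 5.084 Mbps × 2460 s × 1.01 = 12631.7 Mb
wedding ceremony recording: 22.384 Mbps × 2100 s × 1.01 = 47476.5 Mb
Total: 281937.5 Mb = 35242.2 MB.
= 32.82 GiB.

32.82 GiB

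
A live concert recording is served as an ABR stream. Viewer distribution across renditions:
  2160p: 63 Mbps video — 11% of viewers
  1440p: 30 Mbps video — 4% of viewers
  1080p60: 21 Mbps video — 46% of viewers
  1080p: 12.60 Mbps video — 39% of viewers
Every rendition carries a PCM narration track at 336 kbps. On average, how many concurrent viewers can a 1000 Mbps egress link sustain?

43

Audio: 336 kbps = 0.336 Mbps.
Average per-viewer bitrate: 0.11×63.336 + 0.04×30.336 + 0.46×21.336 + 0.39×12.936 = 23.040 Mbps.
1000 Mbps = 1,000 Mbps; 1,000 / 23.040 = 43.40 → 43.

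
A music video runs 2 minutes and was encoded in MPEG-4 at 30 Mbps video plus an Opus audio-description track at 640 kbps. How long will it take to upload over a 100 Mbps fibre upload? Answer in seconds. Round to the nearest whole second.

2 min = 120 s
Audio: 640 kbps = 0.640 Mbps.
Total bitrate: 30.640 Mbps.
File: 30.640 Mbps × 120 s = 3676.8 Mb.
At 100 Mbps: 3676.8 / 100 = 36.8 s ≈ 36.8 seconds.

37 seconds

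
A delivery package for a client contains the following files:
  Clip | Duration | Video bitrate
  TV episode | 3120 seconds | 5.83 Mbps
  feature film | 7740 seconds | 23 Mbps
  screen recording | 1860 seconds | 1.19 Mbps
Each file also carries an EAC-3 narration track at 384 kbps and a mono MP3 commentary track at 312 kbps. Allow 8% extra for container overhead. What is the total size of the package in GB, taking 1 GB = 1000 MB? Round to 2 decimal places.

27.98 GB

Audio total: 384 + 312 = 696 kbps = 0.696 Mbps.
TV episode: 6.526 Mbps × 3120 s × 1.08 = 21990.0 Mb
feature film: 23.696 Mbps × 7740 s × 1.08 = 198079.6 Mb
screen recording: 1.886 Mbps × 1860 s × 1.08 = 3788.6 Mb
Total: 223858.2 Mb = 27982.3 MB.
= 27.98 GB.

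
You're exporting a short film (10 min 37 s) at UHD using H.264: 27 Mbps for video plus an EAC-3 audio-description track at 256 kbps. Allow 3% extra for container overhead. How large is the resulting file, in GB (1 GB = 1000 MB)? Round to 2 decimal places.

10 min 37 s = 637 s
Audio: 256 kbps = 0.256 Mbps.
Total bitrate: 27 + 0.256 = 27.256 Mbps.
Stream data: 27.256 Mbps × 637 s = 17362.1 Mb.
With 3% container overhead: ×1.03.
17,883 Mb ÷ 8 = 2,235 MB → 2.235 GB.

2.24 GB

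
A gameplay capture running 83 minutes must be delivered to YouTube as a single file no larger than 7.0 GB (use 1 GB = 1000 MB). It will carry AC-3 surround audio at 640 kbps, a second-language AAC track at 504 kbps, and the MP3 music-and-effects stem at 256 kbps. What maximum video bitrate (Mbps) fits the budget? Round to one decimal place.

Budget: 7.0 GB = 56000.0 Mb.
83 min = 4980 s
Total bitrate budget: 56000.0 Mb / 4980 s = 11.245 Mbps.
Audio total: 640 + 504 + 256 = 1400 kbps = 1.400 Mbps.
Video: 11.245 − 1.400 = 9.845 Mbps.

9.8 Mbps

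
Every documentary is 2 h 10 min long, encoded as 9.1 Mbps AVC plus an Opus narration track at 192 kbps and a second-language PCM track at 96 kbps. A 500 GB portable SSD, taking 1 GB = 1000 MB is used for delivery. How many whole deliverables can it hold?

54

2 h 10 min = 130 min = 7800 s
Audio total: 192 + 96 = 288 kbps = 0.288 Mbps.
Total bitrate: 9.388 Mbps.
Per item: 9.388 Mbps × 7800 s = 73,226 Mb = 9,153 MB.
Capacity: 500 GB = 4,000,000 Mb; 54.63 items → 54 complete.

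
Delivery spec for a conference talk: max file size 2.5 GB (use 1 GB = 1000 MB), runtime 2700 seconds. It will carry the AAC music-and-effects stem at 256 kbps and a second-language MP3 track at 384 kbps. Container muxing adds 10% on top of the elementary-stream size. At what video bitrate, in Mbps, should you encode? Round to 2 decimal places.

Budget: 2.5 GB = 20000.0 Mb.
Stream payload after overhead: 20000.0 / 1.10 = 18181.8 Mb.
Total bitrate budget: 18181.8 Mb / 2700 s = 6.734 Mbps.
Audio total: 256 + 384 = 640 kbps = 0.640 Mbps.
Video: 6.734 − 0.640 = 6.094 Mbps.

6.09 Mbps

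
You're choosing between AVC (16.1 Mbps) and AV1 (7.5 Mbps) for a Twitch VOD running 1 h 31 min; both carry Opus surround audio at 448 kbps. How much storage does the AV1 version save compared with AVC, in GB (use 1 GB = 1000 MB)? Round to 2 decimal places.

5.87 GB

1 h 31 min = 91 min = 5460 s
Audio: 448 kbps = 0.448 Mbps.
AVC: 16.548 Mbps × 5460 s = 90352.1 Mb = 11.294 GB.
AV1: 7.948 Mbps × 5460 s = 43396.1 Mb = 5.425 GB.
Saving: 11.294 − 5.425 = 5.870 GB.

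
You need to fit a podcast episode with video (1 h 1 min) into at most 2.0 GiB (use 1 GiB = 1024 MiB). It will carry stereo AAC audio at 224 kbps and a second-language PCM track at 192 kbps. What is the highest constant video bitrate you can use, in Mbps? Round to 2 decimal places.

4.28 Mbps

Budget: 2.0 GiB = 17179.9 Mb.
1 h 1 min = 61 min = 3660 s
Total bitrate budget: 17179.9 Mb / 3660 s = 4.694 Mbps.
Audio total: 224 + 192 = 416 kbps = 0.416 Mbps.
Video: 4.694 − 0.416 = 4.278 Mbps.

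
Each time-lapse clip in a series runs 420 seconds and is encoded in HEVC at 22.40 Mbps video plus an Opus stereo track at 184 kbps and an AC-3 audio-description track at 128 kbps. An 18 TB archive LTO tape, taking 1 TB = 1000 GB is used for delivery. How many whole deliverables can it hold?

15095

Audio total: 184 + 128 = 312 kbps = 0.312 Mbps.
Total bitrate: 22.712 Mbps.
Per item: 22.712 Mbps × 420 s = 9,539 Mb = 1,192 MB.
Capacity: 18 TB = 144,000,000 Mb; 15095.86 items → 15095 complete.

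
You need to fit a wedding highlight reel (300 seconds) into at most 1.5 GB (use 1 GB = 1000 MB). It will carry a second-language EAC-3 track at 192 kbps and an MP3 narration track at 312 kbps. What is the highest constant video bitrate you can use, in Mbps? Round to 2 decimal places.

Budget: 1.5 GB = 12000.0 Mb.
Total bitrate budget: 12000.0 Mb / 300 s = 40.000 Mbps.
Audio total: 192 + 312 = 504 kbps = 0.504 Mbps.
Video: 40.000 − 0.504 = 39.496 Mbps.

39.50 Mbps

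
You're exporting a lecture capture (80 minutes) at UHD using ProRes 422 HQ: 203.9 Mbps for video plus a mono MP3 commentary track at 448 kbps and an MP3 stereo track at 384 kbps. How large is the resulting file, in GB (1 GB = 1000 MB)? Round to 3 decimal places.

122.839 GB

80 min = 4800 s
Audio total: 448 + 384 = 832 kbps = 0.832 Mbps.
Total bitrate: 203.9 + 0.832 = 204.732 Mbps.
Stream data: 204.732 Mbps × 4800 s = 982713.6 Mb.
982,714 Mb ÷ 8 = 122,839 MB → 122.8 GB.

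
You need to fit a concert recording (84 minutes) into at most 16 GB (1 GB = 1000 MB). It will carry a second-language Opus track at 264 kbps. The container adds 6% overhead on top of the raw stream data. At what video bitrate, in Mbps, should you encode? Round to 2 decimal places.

23.70 Mbps

Budget: 16 GB = 128000.0 Mb.
Stream payload after overhead: 128000.0 / 1.06 = 120754.7 Mb.
84 min = 5040 s
Total bitrate budget: 120754.7 Mb / 5040 s = 23.959 Mbps.
Audio: 264 kbps = 0.264 Mbps.
Video: 23.959 − 0.264 = 23.695 Mbps.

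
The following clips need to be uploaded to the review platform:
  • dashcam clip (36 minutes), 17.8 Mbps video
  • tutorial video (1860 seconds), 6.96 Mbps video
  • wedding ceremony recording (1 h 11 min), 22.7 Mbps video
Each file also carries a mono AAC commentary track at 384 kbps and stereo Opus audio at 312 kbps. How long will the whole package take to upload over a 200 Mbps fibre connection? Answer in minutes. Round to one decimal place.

Audio total: 384 + 312 = 696 kbps = 0.696 Mbps.
dashcam clip: 18.496 Mbps × 2160 s = 39951.4 Mb
tutorial video: 7.656 Mbps × 1860 s = 14240.2 Mb
wedding ceremony recording: 23.396 Mbps × 4260 s = 99667.0 Mb
Total: 153858.5 Mb = 19232.3 MB.
At 200 Mbps: 153858.5 / 200 = 769 s ≈ 12.8 minutes.

12.8 minutes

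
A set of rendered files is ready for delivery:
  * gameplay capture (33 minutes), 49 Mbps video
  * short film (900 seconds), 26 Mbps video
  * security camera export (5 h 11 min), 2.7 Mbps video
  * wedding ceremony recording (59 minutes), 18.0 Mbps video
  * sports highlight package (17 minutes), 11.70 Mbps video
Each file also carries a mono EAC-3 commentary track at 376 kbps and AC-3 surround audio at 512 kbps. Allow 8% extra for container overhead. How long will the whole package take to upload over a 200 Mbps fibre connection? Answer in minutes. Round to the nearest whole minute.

24 minutes

Audio total: 376 + 512 = 888 kbps = 0.888 Mbps.
gameplay capture: 49.888 Mbps × 1980 s × 1.08 = 106680.5 Mb
short film: 26.888 Mbps × 900 s × 1.08 = 26135.1 Mb
security camera export: 3.588 Mbps × 18660 s × 1.08 = 72308.2 Mb
wedding ceremony recording: 18.888 Mbps × 3540 s × 1.08 = 72212.6 Mb
sports highlight package: 12.588 Mbps × 1020 s × 1.08 = 13866.9 Mb
Total: 291203.4 Mb = 36400.4 MB.
At 200 Mbps: 291203.4 / 200 = 1456 s ≈ 24.3 minutes.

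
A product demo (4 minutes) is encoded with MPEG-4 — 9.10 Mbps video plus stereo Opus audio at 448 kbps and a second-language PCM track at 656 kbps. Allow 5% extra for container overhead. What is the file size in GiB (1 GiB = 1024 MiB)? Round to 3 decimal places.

4 min = 240 s
Audio total: 448 + 656 = 1104 kbps = 1.104 Mbps.
Total bitrate: 9.10 + 1.104 = 10.204 Mbps.
Stream data: 10.204 Mbps × 240 s = 2449.0 Mb.
With 5% container overhead: ×1.05.
2,571 Mb = 321,426,000 bytes ÷ 1,073,741,824 = 0.2994 GiB.

0.299 GiB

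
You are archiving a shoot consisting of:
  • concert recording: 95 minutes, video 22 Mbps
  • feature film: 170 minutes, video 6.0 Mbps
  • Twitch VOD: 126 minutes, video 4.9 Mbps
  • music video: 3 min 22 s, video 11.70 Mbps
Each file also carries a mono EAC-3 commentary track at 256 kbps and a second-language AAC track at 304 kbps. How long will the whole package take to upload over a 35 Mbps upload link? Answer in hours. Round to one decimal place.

1.9 hours

Audio total: 256 + 304 = 560 kbps = 0.560 Mbps.
concert recording: 22.560 Mbps × 5700 s = 128592.0 Mb
feature film: 6.560 Mbps × 10200 s = 66912.0 Mb
Twitch VOD: 5.460 Mbps × 7560 s = 41277.6 Mb
music video: 12.260 Mbps × 202 s = 2476.5 Mb
Total: 239258.1 Mb = 29907.3 MB.
At 35 Mbps: 239258.1 / 35 = 6836 s ≈ 1.9 hours.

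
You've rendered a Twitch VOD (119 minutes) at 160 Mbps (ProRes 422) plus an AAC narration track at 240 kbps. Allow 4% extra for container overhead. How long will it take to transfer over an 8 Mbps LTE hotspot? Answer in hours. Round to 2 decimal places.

119 min = 7140 s
Audio: 240 kbps = 0.240 Mbps.
Total bitrate: 160.240 Mbps.
File: 160.240 Mbps × 7140 s = 1144113.6 Mb.
With 4% container overhead: ×1.04. → 1189878.1 Mb.
At 8 Mbps: 1189878.1 / 8 = 148734.8 s ≈ 41.3 hours.

41.32 hours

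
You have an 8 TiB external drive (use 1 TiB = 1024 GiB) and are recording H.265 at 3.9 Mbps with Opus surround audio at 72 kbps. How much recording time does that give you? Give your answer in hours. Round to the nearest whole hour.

Audio: 72 kbps = 0.072 Mbps.
Total bitrate: 3.9 + 0.072 = 3.972 Mbps.
Capacity: 8 TiB = 70,368,744 Mb.
Recording time: 70,368,744 / 3.972 = 17,716,199 s ≈ 4,921 hours.

4921 hours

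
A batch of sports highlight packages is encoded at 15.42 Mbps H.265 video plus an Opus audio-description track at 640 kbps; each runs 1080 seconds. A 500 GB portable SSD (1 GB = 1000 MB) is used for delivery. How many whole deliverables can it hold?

230

Audio: 640 kbps = 0.640 Mbps.
Total bitrate: 16.060 Mbps.
Per item: 16.060 Mbps × 1080 s = 17,345 Mb = 2,168 MB.
Capacity: 500 GB = 4,000,000 Mb; 230.62 items → 230 complete.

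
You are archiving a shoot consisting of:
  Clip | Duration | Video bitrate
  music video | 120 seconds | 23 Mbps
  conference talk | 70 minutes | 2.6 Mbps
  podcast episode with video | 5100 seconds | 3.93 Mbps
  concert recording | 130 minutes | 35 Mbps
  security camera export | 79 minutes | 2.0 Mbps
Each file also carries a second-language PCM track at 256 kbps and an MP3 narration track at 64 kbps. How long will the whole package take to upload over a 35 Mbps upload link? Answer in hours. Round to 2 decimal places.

Audio total: 256 + 64 = 320 kbps = 0.320 Mbps.
music video: 23.320 Mbps × 120 s = 2798.4 Mb
conference talk: 2.920 Mbps × 4200 s = 12264.0 Mb
podcast episode with video: 4.250 Mbps × 5100 s = 21675.0 Mb
concert recording: 35.320 Mbps × 7800 s = 275496.0 Mb
security camera export: 2.320 Mbps × 4740 s = 10996.8 Mb
Total: 323230.2 Mb = 40403.8 MB.
At 35 Mbps: 323230.2 / 35 = 9235 s ≈ 2.57 hours.

2.57 hours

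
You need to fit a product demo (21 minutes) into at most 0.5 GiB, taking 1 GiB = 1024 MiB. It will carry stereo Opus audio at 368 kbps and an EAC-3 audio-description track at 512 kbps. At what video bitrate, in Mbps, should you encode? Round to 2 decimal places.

2.53 Mbps

Budget: 0.5 GiB = 4295.0 Mb.
21 min = 1260 s
Total bitrate budget: 4295.0 Mb / 1260 s = 3.409 Mbps.
Audio total: 368 + 512 = 880 kbps = 0.880 Mbps.
Video: 3.409 − 0.880 = 2.529 Mbps.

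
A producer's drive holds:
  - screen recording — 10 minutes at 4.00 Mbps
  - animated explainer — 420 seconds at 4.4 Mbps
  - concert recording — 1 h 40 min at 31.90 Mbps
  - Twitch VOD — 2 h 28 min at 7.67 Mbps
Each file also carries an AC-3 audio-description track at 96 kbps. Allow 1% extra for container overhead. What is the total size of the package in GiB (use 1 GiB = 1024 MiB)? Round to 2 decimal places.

Audio: 96 kbps = 0.096 Mbps.
screen recording: 4.096 Mbps × 600 s × 1.01 = 2482.2 Mb
animated explainer: 4.496 Mbps × 420 s × 1.01 = 1907.2 Mb
concert recording: 31.996 Mbps × 6000 s × 1.01 = 193895.8 Mb
Twitch VOD: 7.766 Mbps × 8880 s × 1.01 = 69651.7 Mb
Total: 267936.8 Mb = 33492.1 MB.
= 31.19 GiB.

31.19 GiB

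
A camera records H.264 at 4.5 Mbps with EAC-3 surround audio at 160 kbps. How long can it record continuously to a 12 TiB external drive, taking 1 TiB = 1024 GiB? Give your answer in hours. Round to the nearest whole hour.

Audio: 160 kbps = 0.160 Mbps.
Total bitrate: 4.5 + 0.160 = 4.660 Mbps.
Capacity: 12 TiB = 105,553,116 Mb.
Recording time: 105,553,116 / 4.660 = 22,650,883 s ≈ 6,292 hours.

6292 hours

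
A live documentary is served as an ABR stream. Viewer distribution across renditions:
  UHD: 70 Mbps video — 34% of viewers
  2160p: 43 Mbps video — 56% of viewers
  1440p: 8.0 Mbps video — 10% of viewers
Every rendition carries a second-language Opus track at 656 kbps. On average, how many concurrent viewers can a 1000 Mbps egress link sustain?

Audio: 656 kbps = 0.656 Mbps.
Average per-viewer bitrate: 0.34×70.656 + 0.56×43.656 + 0.10×8.656 = 49.336 Mbps.
1000 Mbps = 1,000 Mbps; 1,000 / 49.336 = 20.27 → 20.

20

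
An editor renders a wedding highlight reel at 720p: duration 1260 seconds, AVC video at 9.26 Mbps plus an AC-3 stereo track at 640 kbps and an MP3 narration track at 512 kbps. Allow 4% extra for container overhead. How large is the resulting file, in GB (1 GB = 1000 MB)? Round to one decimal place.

1.7 GB

Audio total: 640 + 512 = 1152 kbps = 1.152 Mbps.
Total bitrate: 9.26 + 1.152 = 10.412 Mbps.
Stream data: 10.412 Mbps × 1260 s = 13119.1 Mb.
With 4% container overhead: ×1.04.
13,644 Mb ÷ 8 = 1,705 MB → 1.705 GB.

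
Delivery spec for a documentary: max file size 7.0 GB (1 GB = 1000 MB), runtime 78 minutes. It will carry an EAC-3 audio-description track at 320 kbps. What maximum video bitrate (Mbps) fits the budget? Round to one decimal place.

Budget: 7.0 GB = 56000.0 Mb.
78 min = 4680 s
Total bitrate budget: 56000.0 Mb / 4680 s = 11.966 Mbps.
Audio: 320 kbps = 0.320 Mbps.
Video: 11.966 − 0.320 = 11.646 Mbps.

11.6 Mbps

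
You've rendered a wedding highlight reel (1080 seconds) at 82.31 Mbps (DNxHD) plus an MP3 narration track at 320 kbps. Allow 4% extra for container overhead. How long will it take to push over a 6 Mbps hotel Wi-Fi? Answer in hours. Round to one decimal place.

Audio: 320 kbps = 0.320 Mbps.
Total bitrate: 82.630 Mbps.
File: 82.630 Mbps × 1080 s = 89240.4 Mb.
With 4% container overhead: ×1.04. → 92810.0 Mb.
At 6 Mbps: 92810.0 / 6 = 15468.3 s ≈ 4.3 hours.

4.3 hours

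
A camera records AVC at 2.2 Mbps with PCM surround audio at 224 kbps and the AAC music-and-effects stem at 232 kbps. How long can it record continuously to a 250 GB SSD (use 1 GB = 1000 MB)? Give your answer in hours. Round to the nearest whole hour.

Audio total: 224 + 232 = 456 kbps = 0.456 Mbps.
Total bitrate: 2.2 + 0.456 = 2.656 Mbps.
Capacity: 250 GB = 2,000,000 Mb.
Recording time: 2,000,000 / 2.656 = 753,012 s ≈ 209 hours.

209 hours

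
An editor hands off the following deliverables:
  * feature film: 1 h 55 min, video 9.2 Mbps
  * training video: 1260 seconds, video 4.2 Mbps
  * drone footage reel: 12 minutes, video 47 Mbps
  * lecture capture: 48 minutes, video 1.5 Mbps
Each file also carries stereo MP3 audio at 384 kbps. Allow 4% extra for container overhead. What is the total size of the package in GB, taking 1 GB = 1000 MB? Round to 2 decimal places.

Audio: 384 kbps = 0.384 Mbps.
feature film: 9.584 Mbps × 6900 s × 1.04 = 68774.8 Mb
training video: 4.584 Mbps × 1260 s × 1.04 = 6006.9 Mb
drone footage reel: 47.384 Mbps × 720 s × 1.04 = 35481.1 Mb
lecture capture: 1.884 Mbps × 2880 s × 1.04 = 5643.0 Mb
Total: 115905.8 Mb = 14488.2 MB.
= 14.49 GB.

14.49 GB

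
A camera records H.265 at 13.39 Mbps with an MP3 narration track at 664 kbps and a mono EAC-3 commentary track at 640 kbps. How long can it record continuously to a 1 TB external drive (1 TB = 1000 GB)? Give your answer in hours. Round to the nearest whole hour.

151 hours

Audio total: 664 + 640 = 1304 kbps = 1.304 Mbps.
Total bitrate: 13.39 + 1.304 = 14.694 Mbps.
Capacity: 1 TB = 8,000,000 Mb.
Recording time: 8,000,000 / 14.694 = 544,440 s ≈ 151 hours.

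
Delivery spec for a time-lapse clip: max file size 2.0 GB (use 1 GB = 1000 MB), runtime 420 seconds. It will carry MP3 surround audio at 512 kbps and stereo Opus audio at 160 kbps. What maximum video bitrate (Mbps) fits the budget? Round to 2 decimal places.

Budget: 2.0 GB = 16000.0 Mb.
Total bitrate budget: 16000.0 Mb / 420 s = 38.095 Mbps.
Audio total: 512 + 160 = 672 kbps = 0.672 Mbps.
Video: 38.095 − 0.672 = 37.423 Mbps.

37.42 Mbps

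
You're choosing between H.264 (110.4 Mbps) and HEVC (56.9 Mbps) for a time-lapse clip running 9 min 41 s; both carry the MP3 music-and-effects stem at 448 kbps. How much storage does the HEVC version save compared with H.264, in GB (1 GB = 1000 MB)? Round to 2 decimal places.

3.89 GB

9 min 41 s = 581 s
Audio: 448 kbps = 0.448 Mbps.
H.264: 110.848 Mbps × 581 s = 64402.7 Mb = 8.050 GB.
HEVC: 57.348 Mbps × 581 s = 33319.2 Mb = 4.165 GB.
Saving: 8.050 − 4.165 = 3.885 GB.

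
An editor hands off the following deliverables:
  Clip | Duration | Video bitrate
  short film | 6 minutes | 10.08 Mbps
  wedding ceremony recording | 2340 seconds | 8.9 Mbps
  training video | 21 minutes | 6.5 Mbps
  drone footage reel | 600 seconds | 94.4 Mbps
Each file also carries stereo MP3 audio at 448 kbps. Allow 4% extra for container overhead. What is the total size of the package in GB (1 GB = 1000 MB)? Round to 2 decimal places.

Audio: 448 kbps = 0.448 Mbps.
short film: 10.528 Mbps × 360 s × 1.04 = 3941.7 Mb
wedding ceremony recording: 9.348 Mbps × 2340 s × 1.04 = 22749.3 Mb
training video: 6.948 Mbps × 1260 s × 1.04 = 9104.7 Mb
drone footage reel: 94.848 Mbps × 600 s × 1.04 = 59185.2 Mb
Total: 94980.8 Mb = 11872.6 MB.
= 11.87 GB.

11.87 GB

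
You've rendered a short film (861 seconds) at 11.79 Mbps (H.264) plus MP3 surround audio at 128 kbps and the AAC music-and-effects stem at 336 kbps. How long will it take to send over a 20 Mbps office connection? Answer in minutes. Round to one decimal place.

8.8 minutes

Audio total: 128 + 336 = 464 kbps = 0.464 Mbps.
Total bitrate: 12.254 Mbps.
File: 12.254 Mbps × 861 s = 10550.7 Mb.
At 20 Mbps: 10550.7 / 20 = 527.5 s ≈ 8.79 minutes.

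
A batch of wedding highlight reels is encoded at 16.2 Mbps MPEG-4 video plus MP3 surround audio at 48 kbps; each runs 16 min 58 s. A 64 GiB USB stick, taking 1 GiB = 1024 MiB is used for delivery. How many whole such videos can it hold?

33

16 min 58 s = 1018 s
Audio: 48 kbps = 0.048 Mbps.
Total bitrate: 16.248 Mbps.
Per item: 16.248 Mbps × 1018 s = 16,540 Mb = 2,068 MB.
Capacity: 64 GiB = 549,756 Mb; 33.24 items → 33 complete.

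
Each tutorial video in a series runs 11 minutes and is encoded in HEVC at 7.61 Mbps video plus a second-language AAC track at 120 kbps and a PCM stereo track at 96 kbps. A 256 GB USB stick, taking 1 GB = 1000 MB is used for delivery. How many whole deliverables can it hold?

11 min = 660 s
Audio total: 120 + 96 = 216 kbps = 0.216 Mbps.
Total bitrate: 7.826 Mbps.
Per item: 7.826 Mbps × 660 s = 5,165 Mb = 645.6 MB.
Capacity: 256 GB = 2,048,000 Mb; 396.50 items → 396 complete.

396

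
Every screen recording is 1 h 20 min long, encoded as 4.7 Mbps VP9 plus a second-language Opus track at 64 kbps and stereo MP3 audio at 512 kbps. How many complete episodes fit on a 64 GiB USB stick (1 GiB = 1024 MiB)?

1 h 20 min = 80 min = 4800 s
Audio total: 64 + 512 = 576 kbps = 0.576 Mbps.
Total bitrate: 5.276 Mbps.
Per item: 5.276 Mbps × 4800 s = 25,325 Mb = 3,166 MB.
Capacity: 64 GiB = 549,756 Mb; 21.71 items → 21 complete.

21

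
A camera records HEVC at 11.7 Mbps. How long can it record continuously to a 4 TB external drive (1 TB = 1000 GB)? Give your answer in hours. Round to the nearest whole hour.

760 hours

Capacity: 4 TB = 32,000,000 Mb.
Recording time: 32,000,000 / 11.700 = 2,735,043 s ≈ 760 hours.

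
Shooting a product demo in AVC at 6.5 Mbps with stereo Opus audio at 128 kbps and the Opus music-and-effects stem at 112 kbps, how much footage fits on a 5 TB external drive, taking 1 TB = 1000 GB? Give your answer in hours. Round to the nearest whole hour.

1649 hours

Audio total: 128 + 112 = 240 kbps = 0.240 Mbps.
Total bitrate: 6.5 + 0.240 = 6.740 Mbps.
Capacity: 5 TB = 40,000,000 Mb.
Recording time: 40,000,000 / 6.740 = 5,934,718 s ≈ 1,649 hours.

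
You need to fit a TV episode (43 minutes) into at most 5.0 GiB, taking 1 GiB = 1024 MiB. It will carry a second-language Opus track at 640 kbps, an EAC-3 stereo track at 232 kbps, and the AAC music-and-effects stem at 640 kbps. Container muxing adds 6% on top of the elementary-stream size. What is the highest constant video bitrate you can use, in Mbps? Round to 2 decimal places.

Budget: 5.0 GiB = 42949.7 Mb.
Stream payload after overhead: 42949.7 / 1.06 = 40518.6 Mb.
43 min = 2580 s
Total bitrate budget: 40518.6 Mb / 2580 s = 15.705 Mbps.
Audio total: 640 + 232 + 640 = 1512 kbps = 1.512 Mbps.
Video: 15.705 − 1.512 = 14.193 Mbps.

14.19 Mbps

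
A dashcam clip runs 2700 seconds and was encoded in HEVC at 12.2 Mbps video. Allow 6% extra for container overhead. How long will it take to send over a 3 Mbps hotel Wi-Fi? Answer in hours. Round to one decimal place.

File: 12.200 Mbps × 2700 s = 32940.0 Mb.
With 6% container overhead: ×1.06. → 34916.4 Mb.
At 3 Mbps: 34916.4 / 3 = 11638.8 s ≈ 3.23 hours.

3.2 hours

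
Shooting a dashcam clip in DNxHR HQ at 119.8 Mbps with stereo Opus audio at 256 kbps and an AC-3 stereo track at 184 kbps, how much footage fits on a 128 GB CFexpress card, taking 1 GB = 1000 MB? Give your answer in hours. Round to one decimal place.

Audio total: 256 + 184 = 440 kbps = 0.440 Mbps.
Total bitrate: 119.8 + 0.440 = 120.240 Mbps.
Capacity: 128 GB = 1,024,000 Mb.
Recording time: 1,024,000 / 120.240 = 8,516 s ≈ 2.37 hours.

2.4 hours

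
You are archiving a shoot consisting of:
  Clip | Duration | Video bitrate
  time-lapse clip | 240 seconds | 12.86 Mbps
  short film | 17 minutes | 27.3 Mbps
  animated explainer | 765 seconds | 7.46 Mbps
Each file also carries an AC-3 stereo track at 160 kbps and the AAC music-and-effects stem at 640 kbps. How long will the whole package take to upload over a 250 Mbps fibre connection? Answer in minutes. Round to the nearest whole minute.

Audio total: 160 + 640 = 800 kbps = 0.800 Mbps.
time-lapse clip: 13.660 Mbps × 240 s = 3278.4 Mb
short film: 28.100 Mbps × 1020 s = 28662.0 Mb
animated explainer: 8.260 Mbps × 765 s = 6318.9 Mb
Total: 38259.3 Mb = 4782.4 MB.
At 250 Mbps: 38259.3 / 250 = 153 s ≈ 2.55 minutes.

3 minutes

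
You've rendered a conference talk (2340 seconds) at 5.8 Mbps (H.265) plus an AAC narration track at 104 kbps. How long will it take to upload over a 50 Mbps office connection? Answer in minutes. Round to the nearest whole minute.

Audio: 104 kbps = 0.104 Mbps.
Total bitrate: 5.904 Mbps.
File: 5.904 Mbps × 2340 s = 13815.4 Mb.
At 50 Mbps: 13815.4 / 50 = 276.3 s ≈ 4.61 minutes.

5 minutes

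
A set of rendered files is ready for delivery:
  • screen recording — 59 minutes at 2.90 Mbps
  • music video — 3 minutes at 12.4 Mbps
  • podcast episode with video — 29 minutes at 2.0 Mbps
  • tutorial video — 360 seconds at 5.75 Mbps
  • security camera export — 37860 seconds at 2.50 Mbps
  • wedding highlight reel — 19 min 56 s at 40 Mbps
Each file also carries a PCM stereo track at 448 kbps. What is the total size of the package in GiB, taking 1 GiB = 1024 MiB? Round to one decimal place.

21.0 GiB

Audio: 448 kbps = 0.448 Mbps.
screen recording: 3.348 Mbps × 3540 s = 11851.9 Mb
music video: 12.848 Mbps × 180 s = 2312.6 Mb
podcast episode with video: 2.448 Mbps × 1740 s = 4259.5 Mb
tutorial video: 6.198 Mbps × 360 s = 2231.3 Mb
security camera export: 2.948 Mbps × 37860 s = 111611.3 Mb
wedding highlight reel: 40.448 Mbps × 1196 s = 48375.8 Mb
Total: 180642.4 Mb = 22580.3 MB.
= 21.03 GiB.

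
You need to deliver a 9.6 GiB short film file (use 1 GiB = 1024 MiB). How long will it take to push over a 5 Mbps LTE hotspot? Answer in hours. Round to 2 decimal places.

File: 9.6 GiB = 82463.4 Mb.
At 5 Mbps: 82463.4 / 5 = 16492.7 s ≈ 4.58 hours.

4.58 hours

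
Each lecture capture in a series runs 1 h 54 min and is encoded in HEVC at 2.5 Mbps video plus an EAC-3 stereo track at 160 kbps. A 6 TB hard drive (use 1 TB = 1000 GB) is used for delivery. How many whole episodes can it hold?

2638

1 h 54 min = 114 min = 6840 s
Audio: 160 kbps = 0.160 Mbps.
Total bitrate: 2.660 Mbps.
Per item: 2.660 Mbps × 6840 s = 18,194 Mb = 2,274 MB.
Capacity: 6 TB = 48,000,000 Mb; 2638.17 items → 2638 complete.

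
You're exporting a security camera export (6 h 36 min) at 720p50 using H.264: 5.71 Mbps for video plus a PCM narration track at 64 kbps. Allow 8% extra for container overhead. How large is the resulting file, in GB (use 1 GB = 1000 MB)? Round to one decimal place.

18.5 GB

6 h 36 min = 396 min = 23760 s
Audio: 64 kbps = 0.064 Mbps.
Total bitrate: 5.71 + 0.064 = 5.774 Mbps.
Stream data: 5.774 Mbps × 23760 s = 137190.2 Mb.
With 8% container overhead: ×1.08.
148,165 Mb ÷ 8 = 18,521 MB → 18.52 GB.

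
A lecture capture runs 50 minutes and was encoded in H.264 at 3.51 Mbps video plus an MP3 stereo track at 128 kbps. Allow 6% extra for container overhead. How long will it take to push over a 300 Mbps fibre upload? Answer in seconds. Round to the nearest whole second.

50 min = 3000 s
Audio: 128 kbps = 0.128 Mbps.
Total bitrate: 3.638 Mbps.
File: 3.638 Mbps × 3000 s = 10914.0 Mb.
With 6% container overhead: ×1.06. → 11568.8 Mb.
At 300 Mbps: 11568.8 / 300 = 38.6 s ≈ 38.6 seconds.

39 seconds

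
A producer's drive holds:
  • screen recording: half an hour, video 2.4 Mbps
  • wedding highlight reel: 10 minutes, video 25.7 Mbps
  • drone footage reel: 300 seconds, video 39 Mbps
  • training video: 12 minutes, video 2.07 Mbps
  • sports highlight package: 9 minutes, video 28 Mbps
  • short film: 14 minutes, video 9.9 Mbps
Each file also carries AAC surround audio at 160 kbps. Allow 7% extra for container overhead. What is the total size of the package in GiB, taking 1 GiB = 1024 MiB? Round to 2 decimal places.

Audio: 160 kbps = 0.160 Mbps.
screen recording: 2.560 Mbps × 1800 s × 1.07 = 4930.6 Mb
wedding highlight reel: 25.860 Mbps × 600 s × 1.07 = 16602.1 Mb
drone footage reel: 39.160 Mbps × 300 s × 1.07 = 12570.4 Mb
training video: 2.230 Mbps × 720 s × 1.07 = 1718.0 Mb
sports highlight package: 28.160 Mbps × 540 s × 1.07 = 16270.8 Mb
short film: 10.060 Mbps × 840 s × 1.07 = 9041.9 Mb
Total: 61133.8 Mb = 7641.7 MB.
= 7.117 GiB.

7.12 GiB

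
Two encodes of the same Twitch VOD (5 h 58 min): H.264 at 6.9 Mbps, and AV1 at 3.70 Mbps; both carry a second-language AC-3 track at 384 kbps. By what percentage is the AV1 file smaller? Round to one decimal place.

5 h 58 min = 358 min = 21480 s
Audio: 384 kbps = 0.384 Mbps.
H.264: 7.284 Mbps × 21480 s = 156460.3 Mb = 18.214 GiB.
AV1: 4.084 Mbps × 21480 s = 87724.3 Mb = 10.212 GiB.
Reduction: (1 − 10.212/18.214) × 100 = 43.93%.

43.9%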